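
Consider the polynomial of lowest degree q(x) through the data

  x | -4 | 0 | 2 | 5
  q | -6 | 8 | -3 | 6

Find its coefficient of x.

-481/90

L_0(x) = x(x - 2)(x - 5) / [-216] = -(1/216)x^3 + (7/216)x^2 - (5/108)x
L_1(x) = (x + 4)(x - 2)(x - 5) / [40] = (1/40)x^3 - (3/40)x^2 - (9/20)x + 1
L_2(x) = (x + 4)x(x - 5) / [-36] = -(1/36)x^3 + (1/36)x^2 + (5/9)x
L_3(x) = (x + 4)x(x - 2) / [135] = (1/135)x^3 + (2/135)x^2 - (8/135)x
q(x) = (-6)·L_0 + 8·L_1 + (-3)·L_2 + 6·L_3
Only the coefficient of x is needed; take it from each L_i and combine:
(-6)·(-5/108) + 8·(-9/20) + (-3)·(5/9) + 6·(-8/135) = -481/90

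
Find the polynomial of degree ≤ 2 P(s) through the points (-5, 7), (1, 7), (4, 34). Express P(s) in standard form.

Build the Lagrange basis polynomials:
L_0(s) = (s - 1)(s - 4) / [54] = (1/54)s^2 - (5/54)s + 2/27
L_1(s) = (s + 5)(s - 4) / [-18] = -(1/18)s^2 - (1/18)s + 10/9
L_2(s) = (s + 5)(s - 1) / [27] = (1/27)s^2 + (4/27)s - 5/27
P(s) = 7·L_0 + 7·L_1 + 34·L_2
  7·L_0(s) = (7/54)s^2 - (35/54)s + 14/27
  7·L_1(s) = -(7/18)s^2 - (7/18)s + 70/9
  34·L_2(s) = (34/27)s^2 + (136/27)s - 170/27
Adding term by term: s^2 + 4s + 2

P(s) = s^2 + 4s + 2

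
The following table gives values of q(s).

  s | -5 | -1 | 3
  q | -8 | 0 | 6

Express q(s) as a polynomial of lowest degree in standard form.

Build the Lagrange basis polynomials:
L_0(s) = (s + 1)(s - 3) / [32] = (1/32)s^2 - (1/16)s - 3/32
L_1(s) = (s + 5)(s - 3) / [-16] = -(1/16)s^2 - (1/8)s + 15/16
L_2(s) = (s + 5)(s + 1) / [32] = (1/32)s^2 + (3/16)s + 5/32
q(s) = (-8)·L_0 + 0·L_1 + 6·L_2
  (-8)·L_0(s) = -(1/4)s^2 + (1/2)s + 3/4
  0·L_1(s) = 0
  6·L_2(s) = (3/16)s^2 + (9/8)s + 15/16
Adding term by term: -(1/16)s^2 + (13/8)s + 27/16

q(s) = -(1/16)s^2 + (13/8)s + 27/16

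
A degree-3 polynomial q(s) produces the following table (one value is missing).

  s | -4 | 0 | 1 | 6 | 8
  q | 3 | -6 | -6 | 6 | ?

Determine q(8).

The 4 known values determine q uniquely (degree ≤ 3).
L_0(8) = (8)·(7)·(2)/[(-4)·(-5)·(-10)] = -14/25
L_1(8) = (12)·(7)·(2)/[(4)·(-1)·(-6)] = 7
L_2(8) = (12)·(8)·(2)/[(5)·(1)·(-5)] = -192/25
L_3(8) = (12)·(8)·(7)/[(10)·(6)·(5)] = 56/25
Sum: 3·(-14/25) + (-6)·(7) + (-6)·(-192/25) + 6·(56/25) = 396/25

396/25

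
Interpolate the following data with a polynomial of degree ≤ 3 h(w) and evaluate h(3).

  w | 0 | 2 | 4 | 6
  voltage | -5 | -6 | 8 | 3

5/4

Evaluate each Lagrange basis at w = 3:
L_0(3) = (1)·(-1)·(-3)/[(-2)·(-4)·(-6)] = -1/16
L_1(3) = (3)·(-1)·(-3)/[(2)·(-2)·(-4)] = 9/16
L_2(3) = (3)·(1)·(-3)/[(4)·(2)·(-2)] = 9/16
L_3(3) = (3)·(1)·(-1)/[(6)·(4)·(2)] = -1/16
Sum: (-5)·(-1/16) + (-6)·(9/16) + 8·(9/16) + 3·(-1/16) = 5/4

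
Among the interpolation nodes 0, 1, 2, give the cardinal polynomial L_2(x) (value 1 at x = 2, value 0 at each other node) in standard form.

L_2(x) = x(x - 1) / [(2)·(1)]
       = (x^2 - x) / (2)

L_2(x) = (1/2)x^2 - (1/2)x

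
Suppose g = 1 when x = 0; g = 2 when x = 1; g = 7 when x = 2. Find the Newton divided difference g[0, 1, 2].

g[0,1] = (2 - 1) / (1 - 0) = 1
g[1,2] = (7 - 2) / (2 - 1) = 5
g[0,1,2] = (5 - 1) / (2 - 0) = 2

2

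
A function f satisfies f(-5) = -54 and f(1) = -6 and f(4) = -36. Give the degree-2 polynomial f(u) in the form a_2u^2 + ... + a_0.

L_0(u) = (u - 1)(u - 4) / [54] = (1/54)u^2 - (5/54)u + 2/27
L_1(u) = (u + 5)(u - 4) / [-18] = -(1/18)u^2 - (1/18)u + 10/9
L_2(u) = (u + 5)(u - 1) / [27] = (1/27)u^2 + (4/27)u - 5/27
f(u) = (-54)·L_0 + (-6)·L_1 + (-36)·L_2
  (-54)·L_0(u) = -u^2 + 5u - 4
  (-6)·L_1(u) = (1/3)u^2 + (1/3)u - 20/3
  (-36)·L_2(u) = -(4/3)u^2 - (16/3)u + 20/3
Adding term by term: -2u^2 - 4

f(u) = -2u^2 - 4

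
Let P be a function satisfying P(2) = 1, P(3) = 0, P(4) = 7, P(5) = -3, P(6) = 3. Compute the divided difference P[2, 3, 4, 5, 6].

29/12

P[2,3] = (0 - 1) / (3 - 2) = -1
P[3,4] = (7 - 0) / (4 - 3) = 7
P[4,5] = (-3 - 7) / (5 - 4) = -10
P[5,6] = (3 - (-3)) / (6 - 5) = 6
P[2,3,4] = (7 - (-1)) / (4 - 2) = 4
P[3,4,5] = (-10 - 7) / (5 - 3) = -17/2
P[4,5,6] = (6 - (-10)) / (6 - 4) = 8
P[2,3,4,5] = (-17/2 - 4) / (5 - 2) = -25/6
P[3,4,5,6] = (8 - (-17/2)) / (6 - 3) = 11/2
P[2,3,4,5,6] = (11/2 - (-25/6)) / (6 - 2) = 29/12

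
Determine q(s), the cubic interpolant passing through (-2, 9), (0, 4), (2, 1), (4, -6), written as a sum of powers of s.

q(s) = -(1/8)s^3 + (1/4)s^2 - (3/2)s + 4

Newton's divided differences:
q[-2,0] = (4 - 9) / (0 - (-2)) = -5/2
q[0,2] = (1 - 4) / (2 - 0) = -3/2
q[2,4] = (-6 - 1) / (4 - 2) = -7/2
q[-2,0,2] = (-3/2 - (-5/2)) / (2 - (-2)) = 1/4
q[0,2,4] = (-7/2 - (-3/2)) / (4 - 0) = -1/2
q[-2,0,2,4] = (-1/2 - 1/4) / (4 - (-2)) = -1/8
q(s) = 9 + (-5/2)·(s + 2) + (1/4)·(s + 2)s + (-1/8)·(s + 2)s(s - 2)
Expanding: q(s) = -(1/8)s^3 + (1/4)s^2 - (3/2)s + 4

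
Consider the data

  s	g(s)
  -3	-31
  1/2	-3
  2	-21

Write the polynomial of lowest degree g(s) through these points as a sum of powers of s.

Build the Lagrange basis polynomials:
L_0(s) = (s - 1/2)(s - 2) / [35/2] = (2/35)s^2 - (1/7)s + 2/35
L_1(s) = (s + 3)(s - 2) / [-21/4] = -(4/21)s^2 - (4/21)s + 8/7
L_2(s) = (s + 3)(s - 1/2) / [15/2] = (2/15)s^2 + (1/3)s - 1/5
g(s) = (-31)·L_0 + (-3)·L_1 + (-21)·L_2
  (-31)·L_0(s) = -(62/35)s^2 + (31/7)s - 62/35
  (-3)·L_1(s) = (4/7)s^2 + (4/7)s - 24/7
  (-21)·L_2(s) = -(14/5)s^2 - 7s + 21/5
Adding term by term: -4s^2 - 2s - 1

g(s) = -4s^2 - 2s - 1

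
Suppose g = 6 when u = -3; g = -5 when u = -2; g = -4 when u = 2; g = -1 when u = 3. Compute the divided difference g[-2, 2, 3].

11/20

g[-2,2] = (-4 - (-5)) / (2 - (-2)) = 1/4
g[2,3] = (-1 - (-4)) / (3 - 2) = 3
g[-2,2,3] = (3 - 1/4) / (3 - (-2)) = 11/20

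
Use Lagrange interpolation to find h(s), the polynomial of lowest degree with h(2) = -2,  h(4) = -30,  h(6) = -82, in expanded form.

h(s) = -3s^2 + 4s + 2

Build the Lagrange basis polynomials:
L_0(s) = (s - 4)(s - 6) / [8] = (1/8)s^2 - (5/4)s + 3
L_1(s) = (s - 2)(s - 6) / [-4] = -(1/4)s^2 + 2s - 3
L_2(s) = (s - 2)(s - 4) / [8] = (1/8)s^2 - (3/4)s + 1
h(s) = (-2)·L_0 + (-30)·L_1 + (-82)·L_2
  (-2)·L_0(s) = -(1/4)s^2 + (5/2)s - 6
  (-30)·L_1(s) = (15/2)s^2 - 60s + 90
  (-82)·L_2(s) = -(41/4)s^2 + (123/2)s - 82
Adding term by term: -3s^2 + 4s + 2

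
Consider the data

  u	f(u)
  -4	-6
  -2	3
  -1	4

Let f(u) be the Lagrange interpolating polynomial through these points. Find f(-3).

Evaluate each Lagrange basis at u = -3:
L_0(-3) = (-1)·(-2)/[(-2)·(-3)] = 1/3
L_1(-3) = (1)·(-2)/[(2)·(-1)] = 1
L_2(-3) = (1)·(-1)/[(3)·(1)] = -1/3
Sum: (-6)·(1/3) + 3·(1) + 4·(-1/3) = -1/3

-1/3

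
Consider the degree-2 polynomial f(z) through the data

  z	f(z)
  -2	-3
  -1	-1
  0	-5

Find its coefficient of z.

Build the Lagrange basis polynomials:
L_0(z) = (z + 1)z / [2] = (1/2)z^2 + (1/2)z
L_1(z) = (z + 2)z / [-1] = -z^2 - 2z
L_2(z) = (z + 2)(z + 1) / [2] = (1/2)z^2 + (3/2)z + 1
f(z) = (-3)·L_0 + (-1)·L_1 + (-5)·L_2
Only the coefficient of z is needed; take it from each L_i and combine:
(-3)·(1/2) + (-1)·(-2) + (-5)·(3/2) = -7

-7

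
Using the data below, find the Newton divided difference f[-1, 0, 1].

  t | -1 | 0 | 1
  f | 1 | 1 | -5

-3

f[-1,0] = (1 - 1) / (0 - (-1)) = 0
f[0,1] = (-5 - 1) / (1 - 0) = -6
f[-1,0,1] = (-6 - 0) / (1 - (-1)) = -3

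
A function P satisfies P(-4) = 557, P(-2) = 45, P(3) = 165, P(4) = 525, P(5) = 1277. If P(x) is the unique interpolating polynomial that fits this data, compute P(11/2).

14925/8

Evaluate each Lagrange basis at x = 11/2:
L_0(11/2) = (15/2)·(5/2)·(3/2)·(1/2)/[(-2)·(-7)·(-8)·(-9)] = 25/1792
L_1(11/2) = (19/2)·(5/2)·(3/2)·(1/2)/[(2)·(-5)·(-6)·(-7)] = -19/448
L_2(11/2) = (19/2)·(15/2)·(3/2)·(1/2)/[(7)·(5)·(-1)·(-2)] = 171/224
L_3(11/2) = (19/2)·(15/2)·(5/2)·(1/2)/[(8)·(6)·(1)·(-1)] = -475/256
L_4(11/2) = (19/2)·(15/2)·(5/2)·(3/2)/[(9)·(7)·(2)·(1)] = 475/224
Sum: 557·(25/1792) + 45·(-19/448) + 165·(171/224) + 525·(-475/256) + 1277·(475/224) = 14925/8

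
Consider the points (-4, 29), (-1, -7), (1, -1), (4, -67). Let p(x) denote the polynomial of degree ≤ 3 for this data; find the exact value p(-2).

-7

Using Newton's divided-difference form:
p[-4,-1] = (-7 - 29) / (-1 - (-4)) = -12
p[-1,1] = (-1 - (-7)) / (1 - (-1)) = 3
p[1,4] = (-67 - (-1)) / (4 - 1) = -22
p[-4,-1,1] = (3 - (-12)) / (1 - (-4)) = 3
p[-1,1,4] = (-22 - 3) / (4 - (-1)) = -5
p[-4,-1,1,4] = (-5 - 3) / (4 - (-4)) = -1
p(-2) = 29 + (-12)·(2) + 3·(2)·(-1) + (-1)·(2)·(-1)·(-3) = -7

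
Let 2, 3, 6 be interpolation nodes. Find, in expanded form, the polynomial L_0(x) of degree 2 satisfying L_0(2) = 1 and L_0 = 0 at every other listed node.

L_0(x) = (1/4)x^2 - (9/4)x + 9/2

L_0(x) = (x - 3)(x - 6) / [(-1)·(-4)]
       = (x^2 - 9x + 18) / (4)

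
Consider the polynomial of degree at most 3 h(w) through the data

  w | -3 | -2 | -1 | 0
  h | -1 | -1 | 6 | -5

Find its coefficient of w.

-85/3

Build the Lagrange basis polynomials:
L_0(w) = (w + 2)(w + 1)w / [-6] = -(1/6)w^3 - (1/2)w^2 - (1/3)w
L_1(w) = (w + 3)(w + 1)w / [2] = (1/2)w^3 + 2w^2 + (3/2)w
L_2(w) = (w + 3)(w + 2)w / [-2] = -(1/2)w^3 - (5/2)w^2 - 3w
L_3(w) = (w + 3)(w + 2)(w + 1) / [6] = (1/6)w^3 + w^2 + (11/6)w + 1
h(w) = (-1)·L_0 + (-1)·L_1 + 6·L_2 + (-5)·L_3
Only the coefficient of w is needed; take it from each L_i and combine:
(-1)·(-1/3) + (-1)·(3/2) + 6·(-3) + (-5)·(11/6) = -85/3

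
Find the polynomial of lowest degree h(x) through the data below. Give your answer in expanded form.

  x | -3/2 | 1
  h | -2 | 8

Build the Lagrange basis polynomials:
L_0(x) = (x - 1) / [-5/2] = -(2/5)x + 2/5
L_1(x) = (x + 3/2) / [5/2] = (2/5)x + 3/5
h(x) = (-2)·L_0 + 8·L_1
  (-2)·L_0(x) = (4/5)x - 4/5
  8·L_1(x) = (16/5)x + 24/5
Adding term by term: 4x + 4

h(x) = 4x + 4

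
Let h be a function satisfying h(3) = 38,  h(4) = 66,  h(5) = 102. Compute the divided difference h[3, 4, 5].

h[3,4] = (66 - 38) / (4 - 3) = 28
h[4,5] = (102 - 66) / (5 - 4) = 36
h[3,4,5] = (36 - 28) / (5 - 3) = 4

4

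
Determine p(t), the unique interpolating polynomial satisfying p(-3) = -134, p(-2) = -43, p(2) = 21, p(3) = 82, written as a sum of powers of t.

p(t) = 4t^3 - 3t^2 + 1

Build the Lagrange basis polynomials:
L_0(t) = (t + 2)(t - 2)(t - 3) / [-30] = -(1/30)t^3 + (1/10)t^2 + (2/15)t - 2/5
L_1(t) = (t + 3)(t - 2)(t - 3) / [20] = (1/20)t^3 - (1/10)t^2 - (9/20)t + 9/10
L_2(t) = (t + 3)(t + 2)(t - 3) / [-20] = -(1/20)t^3 - (1/10)t^2 + (9/20)t + 9/10
L_3(t) = (t + 3)(t + 2)(t - 2) / [30] = (1/30)t^3 + (1/10)t^2 - (2/15)t - 2/5
p(t) = (-134)·L_0 + (-43)·L_1 + 21·L_2 + 82·L_3
  (-134)·L_0(t) = (67/15)t^3 - (67/5)t^2 - (268/15)t + 268/5
  (-43)·L_1(t) = -(43/20)t^3 + (43/10)t^2 + (387/20)t - 387/10
  21·L_2(t) = -(21/20)t^3 - (21/10)t^2 + (189/20)t + 189/10
  82·L_3(t) = (41/15)t^3 + (41/5)t^2 - (164/15)t - 164/5
Adding term by term: 4t^3 - 3t^2 + 1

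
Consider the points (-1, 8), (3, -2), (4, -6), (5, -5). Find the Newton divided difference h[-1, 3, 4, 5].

7/15

h[-1,3] = (-2 - 8) / (3 - (-1)) = -5/2
h[3,4] = (-6 - (-2)) / (4 - 3) = -4
h[4,5] = (-5 - (-6)) / (5 - 4) = 1
h[-1,3,4] = (-4 - (-5/2)) / (4 - (-1)) = -3/10
h[3,4,5] = (1 - (-4)) / (5 - 3) = 5/2
h[-1,3,4,5] = (5/2 - (-3/10)) / (5 - (-1)) = 7/15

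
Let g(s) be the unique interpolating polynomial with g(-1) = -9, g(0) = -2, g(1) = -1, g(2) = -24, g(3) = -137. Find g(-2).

Using Newton's divided-difference form:
g[-1,0] = (-2 - (-9)) / (0 - (-1)) = 7
g[0,1] = (-1 - (-2)) / (1 - 0) = 1
g[1,2] = (-24 - (-1)) / (2 - 1) = -23
g[2,3] = (-137 - (-24)) / (3 - 2) = -113
g[-1,0,1] = (1 - 7) / (1 - (-1)) = -3
g[0,1,2] = (-23 - 1) / (2 - 0) = -12
g[1,2,3] = (-113 - (-23)) / (3 - 1) = -45
g[-1,0,1,2] = (-12 - (-3)) / (2 - (-1)) = -3
g[0,1,2,3] = (-45 - (-12)) / (3 - 0) = -11
g[-1,0,1,2,3] = (-11 - (-3)) / (3 - (-1)) = -2
g(-2) = -9 + 7·(-1) + (-3)·(-1)·(-2) + (-3)·(-1)·(-2)·(-3) + (-2)·(-1)·(-2)·(-3)·(-4) = -52

-52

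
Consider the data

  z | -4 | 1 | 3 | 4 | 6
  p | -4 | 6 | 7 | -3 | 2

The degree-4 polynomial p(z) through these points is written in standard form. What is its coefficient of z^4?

The leading coefficient equals the top divided difference p[-4,1,3,4,6].
p[-4,1] = (6 - (-4)) / (1 - (-4)) = 2
p[1,3] = (7 - 6) / (3 - 1) = 1/2
p[3,4] = (-3 - 7) / (4 - 3) = -10
p[4,6] = (2 - (-3)) / (6 - 4) = 5/2
p[-4,1,3] = (1/2 - 2) / (3 - (-4)) = -3/14
p[1,3,4] = (-10 - 1/2) / (4 - 1) = -7/2
p[3,4,6] = (5/2 - (-10)) / (6 - 3) = 25/6
p[-4,1,3,4] = (-7/2 - (-3/14)) / (4 - (-4)) = -23/56
p[1,3,4,6] = (25/6 - (-7/2)) / (6 - 1) = 23/15
p[-4,1,3,4,6] = (23/15 - (-23/56)) / (6 - (-4)) = 1633/8400

1633/8400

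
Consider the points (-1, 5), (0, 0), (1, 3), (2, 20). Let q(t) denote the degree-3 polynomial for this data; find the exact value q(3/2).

L_0(3/2) = (3/2)·(1/2)·(-1/2)/[(-1)·(-2)·(-3)] = 1/16
L_1(3/2) = (5/2)·(1/2)·(-1/2)/[(1)·(-1)·(-2)] = -5/16
L_2(3/2) = (5/2)·(3/2)·(-1/2)/[(2)·(1)·(-1)] = 15/16
L_3(3/2) = (5/2)·(3/2)·(1/2)/[(3)·(2)·(1)] = 5/16
Sum: 5·(1/16) + 0 + 3·(15/16) + 20·(5/16) = 75/8

75/8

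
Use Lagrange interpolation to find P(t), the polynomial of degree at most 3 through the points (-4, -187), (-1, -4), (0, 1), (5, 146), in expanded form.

P(t) = 2t^3 - 4t^2 - t + 1

L_0(t) = (t + 1)t(t - 5) / [-108] = -(1/108)t^3 + (1/27)t^2 + (5/108)t
L_1(t) = (t + 4)t(t - 5) / [18] = (1/18)t^3 - (1/18)t^2 - (10/9)t
L_2(t) = (t + 4)(t + 1)(t - 5) / [-20] = -(1/20)t^3 + (21/20)t + 1
L_3(t) = (t + 4)(t + 1)t / [270] = (1/270)t^3 + (1/54)t^2 + (2/135)t
P(t) = (-187)·L_0 + (-4)·L_1 + 1·L_2 + 146·L_3
  (-187)·L_0(t) = (187/108)t^3 - (187/27)t^2 - (935/108)t
  (-4)·L_1(t) = -(2/9)t^3 + (2/9)t^2 + (40/9)t
  1·L_2(t) = -(1/20)t^3 + (21/20)t + 1
  146·L_3(t) = (73/135)t^3 + (73/27)t^2 + (292/135)t
Adding term by term: 2t^3 - 4t^2 - t + 1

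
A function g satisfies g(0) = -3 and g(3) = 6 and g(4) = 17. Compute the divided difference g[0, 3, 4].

g[0,3] = (6 - (-3)) / (3 - 0) = 3
g[3,4] = (17 - 6) / (4 - 3) = 11
g[0,3,4] = (11 - 3) / (4 - 0) = 2

2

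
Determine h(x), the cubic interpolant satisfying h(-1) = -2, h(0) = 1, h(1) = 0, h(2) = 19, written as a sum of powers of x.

Newton's divided differences:
h[-1,0] = (1 - (-2)) / (0 - (-1)) = 3
h[0,1] = (0 - 1) / (1 - 0) = -1
h[1,2] = (19 - 0) / (2 - 1) = 19
h[-1,0,1] = (-1 - 3) / (1 - (-1)) = -2
h[0,1,2] = (19 - (-1)) / (2 - 0) = 10
h[-1,0,1,2] = (10 - (-2)) / (2 - (-1)) = 4
h(x) = -2 + 3·(x + 1) + (-2)·(x + 1)x + 4·(x + 1)x(x - 1)
Expanding: h(x) = 4x^3 - 2x^2 - 3x + 1

h(x) = 4x^3 - 2x^2 - 3x + 1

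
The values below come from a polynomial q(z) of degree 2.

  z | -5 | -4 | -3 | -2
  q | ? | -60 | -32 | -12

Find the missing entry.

-96

The 3 known values determine q uniquely (degree ≤ 2).
Evaluate each Lagrange basis at z = -5:
L_0(-5) = (-2)·(-3)/[(-1)·(-2)] = 3
L_1(-5) = (-1)·(-3)/[(1)·(-1)] = -3
L_2(-5) = (-1)·(-2)/[(2)·(1)] = 1
Sum: (-60)·(3) + (-32)·(-3) + (-12)·(1) = -96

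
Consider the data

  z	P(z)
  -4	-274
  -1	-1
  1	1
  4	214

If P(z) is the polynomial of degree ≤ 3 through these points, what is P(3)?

83

Using Newton's divided-difference form:
P[-4,-1] = (-1 - (-274)) / (-1 - (-4)) = 91
P[-1,1] = (1 - (-1)) / (1 - (-1)) = 1
P[1,4] = (214 - 1) / (4 - 1) = 71
P[-4,-1,1] = (1 - 91) / (1 - (-4)) = -18
P[-1,1,4] = (71 - 1) / (4 - (-1)) = 14
P[-4,-1,1,4] = (14 - (-18)) / (4 - (-4)) = 4
P(3) = -274 + 91·(7) + (-18)·(7)·(4) + 4·(7)·(4)·(2) = 83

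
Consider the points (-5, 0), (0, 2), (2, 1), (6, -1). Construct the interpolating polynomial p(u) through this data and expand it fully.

Build the Lagrange basis polynomials:
L_0(u) = u(u - 2)(u - 6) / [-385] = -(1/385)u^3 + (8/385)u^2 - (12/385)u
L_1(u) = (u + 5)(u - 2)(u - 6) / [60] = (1/60)u^3 - (1/20)u^2 - (7/15)u + 1
L_2(u) = (u + 5)u(u - 6) / [-56] = -(1/56)u^3 + (1/56)u^2 + (15/28)u
L_3(u) = (u + 5)u(u - 2) / [264] = (1/264)u^3 + (1/88)u^2 - (5/132)u
p(u) = 0·L_0 + 2·L_1 + 1·L_2 + (-1)·L_3
  0·L_0(u) = 0
  2·L_1(u) = (1/30)u^3 - (1/10)u^2 - (14/15)u + 2
  1·L_2(u) = -(1/56)u^3 + (1/56)u^2 + (15/28)u
  (-1)·L_3(u) = -(1/264)u^3 - (1/88)u^2 + (5/132)u
Adding term by term: (9/770)u^3 - (36/385)u^2 - (277/770)u + 2

p(u) = (9/770)u^3 - (36/385)u^2 - (277/770)u + 2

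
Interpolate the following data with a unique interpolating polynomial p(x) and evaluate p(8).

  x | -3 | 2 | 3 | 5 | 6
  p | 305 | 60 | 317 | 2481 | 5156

Using Newton's divided-difference form:
p[-3,2] = (60 - 305) / (2 - (-3)) = -49
p[2,3] = (317 - 60) / (3 - 2) = 257
p[3,5] = (2481 - 317) / (5 - 3) = 1082
p[5,6] = (5156 - 2481) / (6 - 5) = 2675
p[-3,2,3] = (257 - (-49)) / (3 - (-3)) = 51
p[2,3,5] = (1082 - 257) / (5 - 2) = 275
p[3,5,6] = (2675 - 1082) / (6 - 3) = 531
p[-3,2,3,5] = (275 - 51) / (5 - (-3)) = 28
p[2,3,5,6] = (531 - 275) / (6 - 2) = 64
p[-3,2,3,5,6] = (64 - 28) / (6 - (-3)) = 4
p(8) = 305 + (-49)·(11) + 51·(11)·(6) + 28·(11)·(6)·(5) + 4·(11)·(6)·(5)·(3) = 16332

16332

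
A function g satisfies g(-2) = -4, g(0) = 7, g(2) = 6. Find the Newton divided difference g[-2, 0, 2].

-3/2

g[-2,0] = (7 - (-4)) / (0 - (-2)) = 11/2
g[0,2] = (6 - 7) / (2 - 0) = -1/2
g[-2,0,2] = (-1/2 - 11/2) / (2 - (-2)) = -3/2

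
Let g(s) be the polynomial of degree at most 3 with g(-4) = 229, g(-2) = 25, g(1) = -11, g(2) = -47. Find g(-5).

L_0(-5) = (-3)·(-6)·(-7)/[(-2)·(-5)·(-6)] = 21/10
L_1(-5) = (-1)·(-6)·(-7)/[(2)·(-3)·(-4)] = -7/4
L_2(-5) = (-1)·(-3)·(-7)/[(5)·(3)·(-1)] = 7/5
L_3(-5) = (-1)·(-3)·(-6)/[(6)·(4)·(1)] = -3/4
Sum: 229·(21/10) + 25·(-7/4) + (-11)·(7/5) + (-47)·(-3/4) = 457

457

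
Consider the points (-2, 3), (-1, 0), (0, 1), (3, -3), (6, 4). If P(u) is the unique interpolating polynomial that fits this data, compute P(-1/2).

Evaluate each Lagrange basis at u = -1/2:
L_0(-1/2) = (1/2)·(-1/2)·(-7/2)·(-13/2)/[(-1)·(-2)·(-5)·(-8)] = -91/1280
L_1(-1/2) = (3/2)·(-1/2)·(-7/2)·(-13/2)/[(1)·(-1)·(-4)·(-7)] = 39/64
L_2(-1/2) = (3/2)·(1/2)·(-7/2)·(-13/2)/[(2)·(1)·(-3)·(-6)] = 91/192
L_3(-1/2) = (3/2)·(1/2)·(-1/2)·(-13/2)/[(5)·(4)·(3)·(-3)] = -13/960
L_4(-1/2) = (3/2)·(1/2)·(-1/2)·(-7/2)/[(8)·(7)·(6)·(3)] = 1/768
Sum: 3·(-91/1280) + 0 + 1·(91/192) + (-3)·(-13/960) + 4·(1/768) = 1177/3840

1177/3840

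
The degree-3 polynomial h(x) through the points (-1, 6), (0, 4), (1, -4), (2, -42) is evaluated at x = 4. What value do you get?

-304

Using Newton's divided-difference form:
h[-1,0] = (4 - 6) / (0 - (-1)) = -2
h[0,1] = (-4 - 4) / (1 - 0) = -8
h[1,2] = (-42 - (-4)) / (2 - 1) = -38
h[-1,0,1] = (-8 - (-2)) / (1 - (-1)) = -3
h[0,1,2] = (-38 - (-8)) / (2 - 0) = -15
h[-1,0,1,2] = (-15 - (-3)) / (2 - (-1)) = -4
h(4) = 6 + (-2)·(5) + (-3)·(5)·(4) + (-4)·(5)·(4)·(3) = -304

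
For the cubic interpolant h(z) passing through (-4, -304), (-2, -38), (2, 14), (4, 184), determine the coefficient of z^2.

-4

L_0(z) = (z + 2)(z - 2)(z - 4) / [-96] = -(1/96)z^3 + (1/24)z^2 + (1/24)z - 1/6
L_1(z) = (z + 4)(z - 2)(z - 4) / [48] = (1/48)z^3 - (1/24)z^2 - (1/3)z + 2/3
L_2(z) = (z + 4)(z + 2)(z - 4) / [-48] = -(1/48)z^3 - (1/24)z^2 + (1/3)z + 2/3
L_3(z) = (z + 4)(z + 2)(z - 2) / [96] = (1/96)z^3 + (1/24)z^2 - (1/24)z - 1/6
h(z) = (-304)·L_0 + (-38)·L_1 + 14·L_2 + 184·L_3
Only the coefficient of z^2 is needed; take it from each L_i and combine:
(-304)·(1/24) + (-38)·(-1/24) + 14·(-1/24) + 184·(1/24) = -4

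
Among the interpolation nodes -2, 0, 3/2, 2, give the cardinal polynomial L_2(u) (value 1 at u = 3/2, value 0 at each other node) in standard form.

L_2(u) = (u + 2)u(u - 2) / [(7/2)·(3/2)·(-1/2)]
       = (u^3 - 4u) / (-21/8)

L_2(u) = -(8/21)u^3 + (32/21)u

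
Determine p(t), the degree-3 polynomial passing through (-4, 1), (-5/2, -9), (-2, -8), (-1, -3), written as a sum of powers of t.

L_0(t) = (t + 5/2)(t + 2)(t + 1) / [-9] = -(1/9)t^3 - (11/18)t^2 - (19/18)t - 5/9
L_1(t) = (t + 4)(t + 2)(t + 1) / [9/8] = (8/9)t^3 + (56/9)t^2 + (112/9)t + 64/9
L_2(t) = (t + 4)(t + 5/2)(t + 1) / [-1] = -t^3 - (15/2)t^2 - (33/2)t - 10
L_3(t) = (t + 4)(t + 5/2)(t + 2) / [9/2] = (2/9)t^3 + (17/9)t^2 + (46/9)t + 40/9
p(t) = 1·L_0 + (-9)·L_1 + (-8)·L_2 + (-3)·L_3
  1·L_0(t) = -(1/9)t^3 - (11/18)t^2 - (19/18)t - 5/9
  (-9)·L_1(t) = -8t^3 - 56t^2 - 112t - 64
  (-8)·L_2(t) = 8t^3 + 60t^2 + 132t + 80
  (-3)·L_3(t) = -(2/3)t^3 - (17/3)t^2 - (46/3)t - 40/3
Adding term by term: -(7/9)t^3 - (41/18)t^2 + (65/18)t + 19/9

p(t) = -(7/9)t^3 - (41/18)t^2 + (65/18)t + 19/9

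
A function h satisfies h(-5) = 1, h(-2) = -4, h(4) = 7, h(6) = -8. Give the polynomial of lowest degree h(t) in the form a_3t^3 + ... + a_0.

h(t) = -(14/99)t^3 - (7/198)t^2 + (713/198)t + 73/33

Newton's divided differences:
h[-5,-2] = (-4 - 1) / (-2 - (-5)) = -5/3
h[-2,4] = (7 - (-4)) / (4 - (-2)) = 11/6
h[4,6] = (-8 - 7) / (6 - 4) = -15/2
h[-5,-2,4] = (11/6 - (-5/3)) / (4 - (-5)) = 7/18
h[-2,4,6] = (-15/2 - 11/6) / (6 - (-2)) = -7/6
h[-5,-2,4,6] = (-7/6 - 7/18) / (6 - (-5)) = -14/99
h(t) = 1 + (-5/3)·(t + 5) + (7/18)·(t + 5)(t + 2) + (-14/99)·(t + 5)(t + 2)(t - 4)
Expanding: h(t) = -(14/99)t^3 - (7/198)t^2 + (713/198)t + 73/33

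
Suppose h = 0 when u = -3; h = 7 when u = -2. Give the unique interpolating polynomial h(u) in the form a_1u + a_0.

Build the Lagrange basis polynomials:
L_0(u) = (u + 2) / [-1] = -u - 2
L_1(u) = (u + 3) / [1] = u + 3
h(u) = 0·L_0 + 7·L_1
  0·L_0(u) = 0
  7·L_1(u) = 7u + 21
Adding term by term: 7u + 21

h(u) = 7u + 21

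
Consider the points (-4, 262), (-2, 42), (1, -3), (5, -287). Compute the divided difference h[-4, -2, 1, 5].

-3

h[-4,-2] = (42 - 262) / (-2 - (-4)) = -110
h[-2,1] = (-3 - 42) / (1 - (-2)) = -15
h[1,5] = (-287 - (-3)) / (5 - 1) = -71
h[-4,-2,1] = (-15 - (-110)) / (1 - (-4)) = 19
h[-2,1,5] = (-71 - (-15)) / (5 - (-2)) = -8
h[-4,-2,1,5] = (-8 - 19) / (5 - (-4)) = -3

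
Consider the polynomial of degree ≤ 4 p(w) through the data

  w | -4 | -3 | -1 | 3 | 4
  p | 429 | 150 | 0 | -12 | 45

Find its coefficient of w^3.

-3

Build the Lagrange basis polynomials:
L_0(w) = (w + 3)(w + 1)(w - 3)(w - 4) / [168] = (1/168)w^4 - (1/56)w^3 - (13/168)w^2 + (9/56)w + 3/14
L_1(w) = (w + 4)(w + 1)(w - 3)(w - 4) / [-84] = -(1/84)w^4 + (1/42)w^3 + (19/84)w^2 - (8/21)w - 4/7
L_2(w) = (w + 4)(w + 3)(w - 3)(w - 4) / [120] = (1/120)w^4 - (5/24)w^2 + 6/5
L_3(w) = (w + 4)(w + 3)(w + 1)(w - 4) / [-168] = -(1/168)w^4 - (1/42)w^3 + (13/168)w^2 + (8/21)w + 2/7
L_4(w) = (w + 4)(w + 3)(w + 1)(w - 3) / [280] = (1/280)w^4 + (1/56)w^3 - (1/56)w^2 - (9/56)w - 9/70
p(w) = 429·L_0 + 150·L_1 + 0·L_2 + (-12)·L_3 + 45·L_4
Only the coefficient of w^3 is needed; take it from each L_i and combine:
429·(-1/56) + 150·(1/42) + 0·(0) + (-12)·(-1/42) + 45·(1/56) = -3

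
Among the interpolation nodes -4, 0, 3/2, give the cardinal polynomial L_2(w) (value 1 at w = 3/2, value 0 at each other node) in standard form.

L_2(w) = (w + 4)w / [(11/2)·(3/2)]
       = (w^2 + 4w) / (33/4)

L_2(w) = (4/33)w^2 + (16/33)w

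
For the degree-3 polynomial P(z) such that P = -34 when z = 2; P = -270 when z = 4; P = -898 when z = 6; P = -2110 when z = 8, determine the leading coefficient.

The leading coefficient equals the top divided difference P[2,4,6,8].
P[2,4] = (-270 - (-34)) / (4 - 2) = -118
P[4,6] = (-898 - (-270)) / (6 - 4) = -314
P[6,8] = (-2110 - (-898)) / (8 - 6) = -606
P[2,4,6] = (-314 - (-118)) / (6 - 2) = -49
P[4,6,8] = (-606 - (-314)) / (8 - 4) = -73
P[2,4,6,8] = (-73 - (-49)) / (8 - 2) = -4

-4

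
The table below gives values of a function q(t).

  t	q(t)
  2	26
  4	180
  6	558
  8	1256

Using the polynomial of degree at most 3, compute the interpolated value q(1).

3

Using Newton's divided-difference form:
q[2,4] = (180 - 26) / (4 - 2) = 77
q[4,6] = (558 - 180) / (6 - 4) = 189
q[6,8] = (1256 - 558) / (8 - 6) = 349
q[2,4,6] = (189 - 77) / (6 - 2) = 28
q[4,6,8] = (349 - 189) / (8 - 4) = 40
q[2,4,6,8] = (40 - 28) / (8 - 2) = 2
q(1) = 26 + 77·(-1) + 28·(-1)·(-3) + 2·(-1)·(-3)·(-5) = 3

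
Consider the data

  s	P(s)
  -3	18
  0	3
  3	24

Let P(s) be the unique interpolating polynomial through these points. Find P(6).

Using Newton's divided-difference form:
P[-3,0] = (3 - 18) / (0 - (-3)) = -5
P[0,3] = (24 - 3) / (3 - 0) = 7
P[-3,0,3] = (7 - (-5)) / (3 - (-3)) = 2
P(6) = 18 + (-5)·(9) + 2·(9)·(6) = 81

81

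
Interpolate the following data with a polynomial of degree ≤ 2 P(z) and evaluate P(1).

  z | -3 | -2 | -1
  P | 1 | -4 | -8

Evaluate each Lagrange basis at z = 1:
L_0(1) = (3)·(2)/[(-1)·(-2)] = 3
L_1(1) = (4)·(2)/[(1)·(-1)] = -8
L_2(1) = (4)·(3)/[(2)·(1)] = 6
Sum: 1·(3) + (-4)·(-8) + (-8)·(6) = -13

-13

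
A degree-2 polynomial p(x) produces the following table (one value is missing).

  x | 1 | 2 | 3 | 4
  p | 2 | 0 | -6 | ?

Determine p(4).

The 3 known values determine p uniquely (degree ≤ 2).
Evaluate each Lagrange basis at x = 4:
L_0(4) = (2)·(1)/[(-1)·(-2)] = 1
L_1(4) = (3)·(1)/[(1)·(-1)] = -3
L_2(4) = (3)·(2)/[(2)·(1)] = 3
Sum: 2·(1) + 0 + (-6)·(3) = -16

-16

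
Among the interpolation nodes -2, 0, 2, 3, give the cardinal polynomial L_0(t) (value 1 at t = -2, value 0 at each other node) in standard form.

L_0(t) = t(t - 2)(t - 3) / [(-2)·(-4)·(-5)]
       = (t^3 - 5t^2 + 6t) / (-40)

L_0(t) = -(1/40)t^3 + (1/8)t^2 - (3/20)t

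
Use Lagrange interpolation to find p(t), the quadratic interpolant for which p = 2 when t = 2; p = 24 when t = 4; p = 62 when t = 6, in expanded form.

p(t) = 2t^2 - t - 4

Build the Lagrange basis polynomials:
L_0(t) = (t - 4)(t - 6) / [8] = (1/8)t^2 - (5/4)t + 3
L_1(t) = (t - 2)(t - 6) / [-4] = -(1/4)t^2 + 2t - 3
L_2(t) = (t - 2)(t - 4) / [8] = (1/8)t^2 - (3/4)t + 1
p(t) = 2·L_0 + 24·L_1 + 62·L_2
  2·L_0(t) = (1/4)t^2 - (5/2)t + 6
  24·L_1(t) = -6t^2 + 48t - 72
  62·L_2(t) = (31/4)t^2 - (93/2)t + 62
Adding term by term: 2t^2 - t - 4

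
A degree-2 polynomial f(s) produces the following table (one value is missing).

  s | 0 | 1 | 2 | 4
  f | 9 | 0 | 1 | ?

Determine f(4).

33

The 3 known values determine f uniquely (degree ≤ 2).
Evaluate each Lagrange basis at s = 4:
L_0(4) = (3)·(2)/[(-1)·(-2)] = 3
L_1(4) = (4)·(2)/[(1)·(-1)] = -8
L_2(4) = (4)·(3)/[(2)·(1)] = 6
Sum: 9·(3) + 0 + 1·(6) = 33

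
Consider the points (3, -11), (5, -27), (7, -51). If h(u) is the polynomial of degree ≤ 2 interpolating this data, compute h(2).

L_0(2) = (-3)·(-5)/[(-2)·(-4)] = 15/8
L_1(2) = (-1)·(-5)/[(2)·(-2)] = -5/4
L_2(2) = (-1)·(-3)/[(4)·(2)] = 3/8
Sum: (-11)·(15/8) + (-27)·(-5/4) + (-51)·(3/8) = -6

-6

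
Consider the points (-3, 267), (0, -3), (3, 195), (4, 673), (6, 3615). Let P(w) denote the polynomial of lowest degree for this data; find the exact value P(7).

6787

L_0(7) = (7)·(4)·(3)·(1)/[(-3)·(-6)·(-7)·(-9)] = 2/27
L_1(7) = (10)·(4)·(3)·(1)/[(3)·(-3)·(-4)·(-6)] = -5/9
L_2(7) = (10)·(7)·(3)·(1)/[(6)·(3)·(-1)·(-3)] = 35/9
L_3(7) = (10)·(7)·(4)·(1)/[(7)·(4)·(1)·(-2)] = -5
L_4(7) = (10)·(7)·(4)·(3)/[(9)·(6)·(3)·(2)] = 70/27
Sum: 267·(2/27) + (-3)·(-5/9) + 195·(35/9) + 673·(-5) + 3615·(70/27) = 6787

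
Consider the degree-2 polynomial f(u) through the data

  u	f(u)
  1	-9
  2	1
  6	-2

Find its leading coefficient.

-43/20

L_0(u) = (u - 2)(u - 6) / [5] = (1/5)u^2 - (8/5)u + 12/5
L_1(u) = (u - 1)(u - 6) / [-4] = -(1/4)u^2 + (7/4)u - 3/2
L_2(u) = (u - 1)(u - 2) / [20] = (1/20)u^2 - (3/20)u + 1/10
f(u) = (-9)·L_0 + 1·L_1 + (-2)·L_2
Only the coefficient of u^2 is needed; take it from each L_i and combine:
(-9)·(1/5) + 1·(-1/4) + (-2)·(1/20) = -43/20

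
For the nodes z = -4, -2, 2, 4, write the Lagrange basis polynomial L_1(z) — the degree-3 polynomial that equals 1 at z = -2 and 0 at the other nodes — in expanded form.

L_1(z) = (z + 4)(z - 2)(z - 4) / [(2)·(-4)·(-6)]
       = (z^3 - 2z^2 - 16z + 32) / (48)

L_1(z) = (1/48)z^3 - (1/24)z^2 - (1/3)z + 2/3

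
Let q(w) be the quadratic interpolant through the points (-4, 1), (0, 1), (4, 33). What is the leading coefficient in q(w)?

L_0(w) = w(w - 4) / [32] = (1/32)w^2 - (1/8)w
L_1(w) = (w + 4)(w - 4) / [-16] = -(1/16)w^2 + 1
L_2(w) = (w + 4)w / [32] = (1/32)w^2 + (1/8)w
q(w) = 1·L_0 + 1·L_1 + 33·L_2
Only the coefficient of w^2 is needed; take it from each L_i and combine:
1·(1/32) + 1·(-1/16) + 33·(1/32) = 1

1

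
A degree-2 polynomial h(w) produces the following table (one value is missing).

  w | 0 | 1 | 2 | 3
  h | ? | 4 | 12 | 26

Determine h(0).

The 3 known values determine h uniquely (degree ≤ 2).
Evaluate each Lagrange basis at w = 0:
L_0(0) = (-2)·(-3)/[(-1)·(-2)] = 3
L_1(0) = (-1)·(-3)/[(1)·(-1)] = -3
L_2(0) = (-1)·(-2)/[(2)·(1)] = 1
Sum: 4·(3) + 12·(-3) + 26·(1) = 2

2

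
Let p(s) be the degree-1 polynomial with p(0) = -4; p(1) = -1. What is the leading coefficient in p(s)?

The leading coefficient equals the top divided difference p[0,1].
p[0,1] = (-1 - (-4)) / (1 - 0) = 3

3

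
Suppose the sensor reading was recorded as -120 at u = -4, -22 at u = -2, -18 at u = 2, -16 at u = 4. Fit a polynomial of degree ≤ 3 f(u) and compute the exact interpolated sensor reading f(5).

6

Evaluate each Lagrange basis at u = 5:
L_0(5) = (7)·(3)·(1)/[(-2)·(-6)·(-8)] = -7/32
L_1(5) = (9)·(3)·(1)/[(2)·(-4)·(-6)] = 9/16
L_2(5) = (9)·(7)·(1)/[(6)·(4)·(-2)] = -21/16
L_3(5) = (9)·(7)·(3)/[(8)·(6)·(2)] = 63/32
Sum: (-120)·(-7/32) + (-22)·(9/16) + (-18)·(-21/16) + (-16)·(63/32) = 6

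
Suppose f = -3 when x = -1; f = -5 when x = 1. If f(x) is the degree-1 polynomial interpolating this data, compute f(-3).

Evaluate each Lagrange basis at x = -3:
L_0(-3) = (-4)/[(-2)] = 2
L_1(-3) = (-2)/[(2)] = -1
Sum: (-3)·(2) + (-5)·(-1) = -1

-1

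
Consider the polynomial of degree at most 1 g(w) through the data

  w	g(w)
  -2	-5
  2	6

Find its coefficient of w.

Build the Lagrange basis polynomials:
L_0(w) = (w - 2) / [-4] = -(1/4)w + 1/2
L_1(w) = (w + 2) / [4] = (1/4)w + 1/2
g(w) = (-5)·L_0 + 6·L_1
Only the coefficient of w is needed; take it from each L_i and combine:
(-5)·(-1/4) + 6·(1/4) = 11/4

11/4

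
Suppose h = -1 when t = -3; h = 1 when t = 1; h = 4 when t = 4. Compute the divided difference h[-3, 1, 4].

1/14

h[-3,1] = (1 - (-1)) / (1 - (-3)) = 1/2
h[1,4] = (4 - 1) / (4 - 1) = 1
h[-3,1,4] = (1 - 1/2) / (4 - (-3)) = 1/14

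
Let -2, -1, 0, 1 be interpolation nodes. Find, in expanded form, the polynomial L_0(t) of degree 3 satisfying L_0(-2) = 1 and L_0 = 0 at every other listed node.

L_0(t) = -(1/6)t^3 + (1/6)t

L_0(t) = (t + 1)t(t - 1) / [(-1)·(-2)·(-3)]
       = (t^3 - t) / (-6)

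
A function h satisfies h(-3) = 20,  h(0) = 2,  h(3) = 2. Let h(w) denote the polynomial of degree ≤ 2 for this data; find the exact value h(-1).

Evaluate each Lagrange basis at w = -1:
L_0(-1) = (-1)·(-4)/[(-3)·(-6)] = 2/9
L_1(-1) = (2)·(-4)/[(3)·(-3)] = 8/9
L_2(-1) = (2)·(-1)/[(6)·(3)] = -1/9
Sum: 20·(2/9) + 2·(8/9) + 2·(-1/9) = 6

6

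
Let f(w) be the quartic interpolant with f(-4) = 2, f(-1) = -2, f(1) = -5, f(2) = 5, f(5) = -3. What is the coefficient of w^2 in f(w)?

L_0(w) = (w + 1)(w - 1)(w - 2)(w - 5) / [810] = (1/810)w^4 - (7/810)w^3 + (1/90)w^2 + (7/810)w - 1/81
L_1(w) = (w + 4)(w - 1)(w - 2)(w - 5) / [-108] = -(1/108)w^4 + (1/27)w^3 + (5/36)w^2 - (29/54)w + 10/27
L_2(w) = (w + 4)(w + 1)(w - 2)(w - 5) / [40] = (1/40)w^4 - (1/20)w^3 - (21/40)w^2 + (11/20)w + 1
L_3(w) = (w + 4)(w + 1)(w - 1)(w - 5) / [-54] = -(1/54)w^4 + (1/54)w^3 + (7/18)w^2 - (1/54)w - 10/27
L_4(w) = (w + 4)(w + 1)(w - 1)(w - 2) / [648] = (1/648)w^4 + (1/324)w^3 - (1/72)w^2 - (1/324)w + 1/81
f(w) = 2·L_0 + (-2)·L_1 + (-5)·L_2 + 5·L_3 + (-3)·L_4
Only the coefficient of w^2 is needed; take it from each L_i and combine:
2·(1/90) + (-2)·(5/36) + (-5)·(-21/40) + 5·(7/18) + (-3)·(-1/72) = 196/45

196/45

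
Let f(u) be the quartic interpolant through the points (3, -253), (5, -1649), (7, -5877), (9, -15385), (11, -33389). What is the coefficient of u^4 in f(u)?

Build the Lagrange basis polynomials:
L_0(u) = (u - 5)(u - 7)(u - 9)(u - 11) / [384] = (1/384)u^4 - (1/12)u^3 + (187/192)u^2 - (59/12)u + 1155/128
L_1(u) = (u - 3)(u - 7)(u - 9)(u - 11) / [-96] = -(1/96)u^4 + (5/16)u^3 - (10/3)u^2 + (235/16)u - 693/32
L_2(u) = (u - 3)(u - 5)(u - 9)(u - 11) / [64] = (1/64)u^4 - (7/16)u^3 + (137/32)u^2 - (273/16)u + 1485/64
L_3(u) = (u - 3)(u - 5)(u - 7)(u - 11) / [-96] = -(1/96)u^4 + (13/48)u^3 - (59/24)u^2 + (443/48)u - 385/32
L_4(u) = (u - 3)(u - 5)(u - 7)(u - 9) / [384] = (1/384)u^4 - (1/16)u^3 + (103/192)u^2 - (31/16)u + 315/128
f(u) = (-253)·L_0 + (-1649)·L_1 + (-5877)·L_2 + (-15385)·L_3 + (-33389)·L_4
Only the coefficient of u^4 is needed; take it from each L_i and combine:
(-253)·(1/384) + (-1649)·(-1/96) + (-5877)·(1/64) + (-15385)·(-1/96) + (-33389)·(1/384) = -2

-2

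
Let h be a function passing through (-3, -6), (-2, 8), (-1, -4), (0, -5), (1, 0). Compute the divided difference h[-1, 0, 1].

3

h[-1,0] = (-5 - (-4)) / (0 - (-1)) = -1
h[0,1] = (0 - (-5)) / (1 - 0) = 5
h[-1,0,1] = (5 - (-1)) / (1 - (-1)) = 3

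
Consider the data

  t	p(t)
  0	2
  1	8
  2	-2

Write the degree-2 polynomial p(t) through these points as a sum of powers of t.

Newton's divided differences:
p[0,1] = (8 - 2) / (1 - 0) = 6
p[1,2] = (-2 - 8) / (2 - 1) = -10
p[0,1,2] = (-10 - 6) / (2 - 0) = -8
p(t) = 2 + 6·t + (-8)·t(t - 1)
Expanding: p(t) = -8t^2 + 14t + 2

p(t) = -8t^2 + 14t + 2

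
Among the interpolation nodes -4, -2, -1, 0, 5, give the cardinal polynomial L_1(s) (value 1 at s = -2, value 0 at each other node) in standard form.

L_1(s) = (s + 4)(s + 1)s(s - 5) / [(2)·(-1)·(-2)·(-7)]
       = (s^4 - 21s^2 - 20s) / (-28)

L_1(s) = -(1/28)s^4 + (3/4)s^2 + (5/7)s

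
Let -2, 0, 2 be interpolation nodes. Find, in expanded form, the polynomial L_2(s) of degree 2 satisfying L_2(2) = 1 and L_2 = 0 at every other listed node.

L_2(s) = (1/8)s^2 + (1/4)s

L_2(s) = (s + 2)s / [(4)·(2)]
       = (s^2 + 2s) / (8)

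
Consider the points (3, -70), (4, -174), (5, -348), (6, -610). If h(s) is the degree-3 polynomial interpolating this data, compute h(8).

-1470

L_0(8) = (4)·(3)·(2)/[(-1)·(-2)·(-3)] = -4
L_1(8) = (5)·(3)·(2)/[(1)·(-1)·(-2)] = 15
L_2(8) = (5)·(4)·(2)/[(2)·(1)·(-1)] = -20
L_3(8) = (5)·(4)·(3)/[(3)·(2)·(1)] = 10
Sum: (-70)·(-4) + (-174)·(15) + (-348)·(-20) + (-610)·(10) = -1470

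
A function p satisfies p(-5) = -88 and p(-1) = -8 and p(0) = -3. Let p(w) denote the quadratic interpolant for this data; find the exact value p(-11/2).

-419/4

Using Newton's divided-difference form:
p[-5,-1] = (-8 - (-88)) / (-1 - (-5)) = 20
p[-1,0] = (-3 - (-8)) / (0 - (-1)) = 5
p[-5,-1,0] = (5 - 20) / (0 - (-5)) = -3
p(-11/2) = -88 + 20·(-1/2) + (-3)·(-1/2)·(-9/2) = -419/4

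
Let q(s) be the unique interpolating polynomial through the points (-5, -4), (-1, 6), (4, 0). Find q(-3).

119/45

Evaluate each Lagrange basis at s = -3:
L_0(-3) = (-2)·(-7)/[(-4)·(-9)] = 7/18
L_1(-3) = (2)·(-7)/[(4)·(-5)] = 7/10
L_2(-3) = (2)·(-2)/[(9)·(5)] = -4/45
Sum: (-4)·(7/18) + 6·(7/10) + 0 = 119/45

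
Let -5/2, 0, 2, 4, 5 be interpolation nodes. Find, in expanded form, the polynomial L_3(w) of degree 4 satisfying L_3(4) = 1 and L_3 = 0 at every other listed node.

L_3(w) = (w + 5/2)w(w - 2)(w - 5) / [(13/2)·(4)·(2)·(-1)]
       = (w^4 - (9/2)w^3 - (15/2)w^2 + 25w) / (-52)

L_3(w) = -(1/52)w^4 + (9/104)w^3 + (15/104)w^2 - (25/52)w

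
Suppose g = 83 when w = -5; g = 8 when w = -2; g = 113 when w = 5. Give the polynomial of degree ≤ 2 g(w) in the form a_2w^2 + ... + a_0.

Build the Lagrange basis polynomials:
L_0(w) = (w + 2)(w - 5) / [30] = (1/30)w^2 - (1/10)w - 1/3
L_1(w) = (w + 5)(w - 5) / [-21] = -(1/21)w^2 + 25/21
L_2(w) = (w + 5)(w + 2) / [70] = (1/70)w^2 + (1/10)w + 1/7
g(w) = 83·L_0 + 8·L_1 + 113·L_2
  83·L_0(w) = (83/30)w^2 - (83/10)w - 83/3
  8·L_1(w) = -(8/21)w^2 + 200/21
  113·L_2(w) = (113/70)w^2 + (113/10)w + 113/7
Adding term by term: 4w^2 + 3w - 2

g(w) = 4w^2 + 3w - 2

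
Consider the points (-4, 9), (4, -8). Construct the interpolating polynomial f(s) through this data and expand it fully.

f(s) = -(17/8)s + 1/2

Build the Lagrange basis polynomials:
L_0(s) = (s - 4) / [-8] = -(1/8)s + 1/2
L_1(s) = (s + 4) / [8] = (1/8)s + 1/2
f(s) = 9·L_0 + (-8)·L_1
  9·L_0(s) = -(9/8)s + 9/2
  (-8)·L_1(s) = -s - 4
Adding term by term: -(17/8)s + 1/2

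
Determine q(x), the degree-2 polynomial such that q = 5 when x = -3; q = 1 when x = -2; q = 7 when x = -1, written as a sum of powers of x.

q(x) = 5x^2 + 21x + 23

Build the Lagrange basis polynomials:
L_0(x) = (x + 2)(x + 1) / [2] = (1/2)x^2 + (3/2)x + 1
L_1(x) = (x + 3)(x + 1) / [-1] = -x^2 - 4x - 3
L_2(x) = (x + 3)(x + 2) / [2] = (1/2)x^2 + (5/2)x + 3
q(x) = 5·L_0 + 1·L_1 + 7·L_2
  5·L_0(x) = (5/2)x^2 + (15/2)x + 5
  1·L_1(x) = -x^2 - 4x - 3
  7·L_2(x) = (7/2)x^2 + (35/2)x + 21
Adding term by term: 5x^2 + 21x + 23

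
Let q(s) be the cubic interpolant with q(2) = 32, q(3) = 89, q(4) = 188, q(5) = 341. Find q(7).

Using Newton's divided-difference form:
q[2,3] = (89 - 32) / (3 - 2) = 57
q[3,4] = (188 - 89) / (4 - 3) = 99
q[4,5] = (341 - 188) / (5 - 4) = 153
q[2,3,4] = (99 - 57) / (4 - 2) = 21
q[3,4,5] = (153 - 99) / (5 - 3) = 27
q[2,3,4,5] = (27 - 21) / (5 - 2) = 2
q(7) = 32 + 57·(5) + 21·(5)·(4) + 2·(5)·(4)·(3) = 857

857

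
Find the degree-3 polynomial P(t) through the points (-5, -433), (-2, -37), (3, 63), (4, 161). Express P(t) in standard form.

P(t) = 3t^3 - 2t^2 + t - 3

Newton's divided differences:
P[-5,-2] = (-37 - (-433)) / (-2 - (-5)) = 132
P[-2,3] = (63 - (-37)) / (3 - (-2)) = 20
P[3,4] = (161 - 63) / (4 - 3) = 98
P[-5,-2,3] = (20 - 132) / (3 - (-5)) = -14
P[-2,3,4] = (98 - 20) / (4 - (-2)) = 13
P[-5,-2,3,4] = (13 - (-14)) / (4 - (-5)) = 3
P(t) = -433 + 132·(t + 5) + (-14)·(t + 5)(t + 2) + 3·(t + 5)(t + 2)(t - 3)
Expanding: P(t) = 3t^3 - 2t^2 + t - 3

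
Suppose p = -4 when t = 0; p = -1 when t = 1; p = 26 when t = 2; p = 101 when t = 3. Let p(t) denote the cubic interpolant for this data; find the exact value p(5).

491

Using Newton's divided-difference form:
p[0,1] = (-1 - (-4)) / (1 - 0) = 3
p[1,2] = (26 - (-1)) / (2 - 1) = 27
p[2,3] = (101 - 26) / (3 - 2) = 75
p[0,1,2] = (27 - 3) / (2 - 0) = 12
p[1,2,3] = (75 - 27) / (3 - 1) = 24
p[0,1,2,3] = (24 - 12) / (3 - 0) = 4
p(5) = -4 + 3·(5) + 12·(5)·(4) + 4·(5)·(4)·(3) = 491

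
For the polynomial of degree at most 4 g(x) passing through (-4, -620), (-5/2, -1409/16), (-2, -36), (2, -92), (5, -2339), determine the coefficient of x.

-2

Build the Lagrange basis polynomials:
L_0(x) = (x + 5/2)(x + 2)(x - 2)(x - 5) / [162] = (1/162)x^4 - (5/324)x^3 - (11/108)x^2 + (5/81)x + 25/81
L_1(x) = (x + 4)(x + 2)(x - 2)(x - 5) / [-405/16] = -(16/405)x^4 + (16/405)x^3 + (128/135)x^2 - (64/405)x - 256/81
L_2(x) = (x + 4)(x + 5/2)(x - 2)(x - 5) / [28] = (1/28)x^4 - (1/56)x^3 - (51/56)x^2 - (5/28)x + 25/7
L_3(x) = (x + 4)(x + 5/2)(x + 2)(x - 5) / [-324] = -(1/324)x^4 - (7/648)x^3 + (13/216)x^2 + (95/324)x + 25/81
L_4(x) = (x + 4)(x + 5/2)(x + 2)(x - 2) / [2835/2] = (2/2835)x^4 + (13/2835)x^3 + (4/945)x^2 - (52/2835)x - 16/567
g(x) = (-620)·L_0 + (-1409/16)·L_1 + (-36)·L_2 + (-92)·L_3 + (-2339)·L_4
Only the coefficient of x is needed; take it from each L_i and combine:
(-620)·(5/81) + (-1409/16)·(-64/405) + (-36)·(-5/28) + (-92)·(95/324) + (-2339)·(-52/2835) = -2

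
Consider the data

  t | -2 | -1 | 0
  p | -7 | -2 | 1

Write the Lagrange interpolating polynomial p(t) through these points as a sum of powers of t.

p(t) = -t^2 + 2t + 1

L_0(t) = (t + 1)t / [2] = (1/2)t^2 + (1/2)t
L_1(t) = (t + 2)t / [-1] = -t^2 - 2t
L_2(t) = (t + 2)(t + 1) / [2] = (1/2)t^2 + (3/2)t + 1
p(t) = (-7)·L_0 + (-2)·L_1 + 1·L_2
  (-7)·L_0(t) = -(7/2)t^2 - (7/2)t
  (-2)·L_1(t) = 2t^2 + 4t
  1·L_2(t) = (1/2)t^2 + (3/2)t + 1
Adding term by term: -t^2 + 2t + 1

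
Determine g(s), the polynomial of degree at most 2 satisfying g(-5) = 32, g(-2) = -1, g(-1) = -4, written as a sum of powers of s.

Build the Lagrange basis polynomials:
L_0(s) = (s + 2)(s + 1) / [12] = (1/12)s^2 + (1/4)s + 1/6
L_1(s) = (s + 5)(s + 1) / [-3] = -(1/3)s^2 - 2s - 5/3
L_2(s) = (s + 5)(s + 2) / [4] = (1/4)s^2 + (7/4)s + 5/2
g(s) = 32·L_0 + (-1)·L_1 + (-4)·L_2
  32·L_0(s) = (8/3)s^2 + 8s + 16/3
  (-1)·L_1(s) = (1/3)s^2 + 2s + 5/3
  (-4)·L_2(s) = -s^2 - 7s - 10
Adding term by term: 2s^2 + 3s - 3

g(s) = 2s^2 + 3s - 3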